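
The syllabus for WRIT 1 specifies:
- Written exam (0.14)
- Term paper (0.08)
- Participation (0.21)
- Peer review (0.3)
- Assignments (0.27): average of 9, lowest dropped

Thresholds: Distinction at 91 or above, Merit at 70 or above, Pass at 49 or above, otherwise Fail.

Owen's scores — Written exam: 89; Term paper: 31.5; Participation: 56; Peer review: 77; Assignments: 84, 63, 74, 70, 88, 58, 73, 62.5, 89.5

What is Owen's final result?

Assignments: drop 58 → average of remaining 8 = 604/8 = 75.5
Weighted total:
  Written exam 89 × 0.14 = 12.46
  Term paper 31.5 × 0.08 = 2.52
  Participation 56 × 0.21 = 11.76
  Peer review 77 × 0.3 = 23.1
  Assignments 75.5 × 0.27 = 20.385
Sum = 70.225
70.225 is ≥ 70 and < 91 → Merit

Merit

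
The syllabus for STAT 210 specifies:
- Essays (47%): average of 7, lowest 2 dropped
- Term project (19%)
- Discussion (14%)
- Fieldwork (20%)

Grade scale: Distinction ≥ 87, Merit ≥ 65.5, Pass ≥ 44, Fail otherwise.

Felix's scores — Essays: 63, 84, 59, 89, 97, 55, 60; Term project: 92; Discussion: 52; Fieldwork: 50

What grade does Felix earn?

Essays: drop 55, 59 → average of remaining 5 = 393/5 = 78.6
Weighted total:
  Essays 78.6 × 0.47 = 36.942
  Term project 92 × 0.19 = 17.48
  Discussion 52 × 0.14 = 7.28
  Fieldwork 50 × 0.2 = 10
Sum = 71.702
71.702 is ≥ 65.5 and < 87 → Merit

Merit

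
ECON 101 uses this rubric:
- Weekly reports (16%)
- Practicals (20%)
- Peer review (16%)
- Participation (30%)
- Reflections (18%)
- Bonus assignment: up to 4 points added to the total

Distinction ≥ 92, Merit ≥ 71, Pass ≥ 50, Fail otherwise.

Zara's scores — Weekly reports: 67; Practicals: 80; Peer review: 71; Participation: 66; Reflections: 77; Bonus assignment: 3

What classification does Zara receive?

Weighted total:
  Weekly reports 67 × 0.16 = 10.72
  Practicals 80 × 0.2 = 16
  Peer review 71 × 0.16 = 11.36
  Participation 66 × 0.3 = 19.8
  Reflections 77 × 0.18 = 13.86
Sum = 71.74
Bonus assignment: 71.74 + 3 = 74.74
74.74 is ≥ 71 and < 92 → Merit

Merit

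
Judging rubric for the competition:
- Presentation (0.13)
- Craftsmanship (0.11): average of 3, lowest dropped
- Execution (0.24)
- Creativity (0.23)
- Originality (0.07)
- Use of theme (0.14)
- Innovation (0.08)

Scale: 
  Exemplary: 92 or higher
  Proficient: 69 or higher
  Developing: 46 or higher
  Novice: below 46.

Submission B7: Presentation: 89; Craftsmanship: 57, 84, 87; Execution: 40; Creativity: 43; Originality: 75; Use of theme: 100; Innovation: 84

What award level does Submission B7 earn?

Craftsmanship: drop 57 → average of remaining 2 = 171/2 = 85.5
Weighted total:
  Presentation 89 × 0.13 = 11.57
  Craftsmanship 85.5 × 0.11 = 9.405
  Execution 40 × 0.24 = 9.6
  Creativity 43 × 0.23 = 9.89
  Originality 75 × 0.07 = 5.25
  Use of theme 100 × 0.14 = 14
  Innovation 84 × 0.08 = 6.72
Sum = 66.435
66.435 is ≥ 46 and < 69 → Developing

Developing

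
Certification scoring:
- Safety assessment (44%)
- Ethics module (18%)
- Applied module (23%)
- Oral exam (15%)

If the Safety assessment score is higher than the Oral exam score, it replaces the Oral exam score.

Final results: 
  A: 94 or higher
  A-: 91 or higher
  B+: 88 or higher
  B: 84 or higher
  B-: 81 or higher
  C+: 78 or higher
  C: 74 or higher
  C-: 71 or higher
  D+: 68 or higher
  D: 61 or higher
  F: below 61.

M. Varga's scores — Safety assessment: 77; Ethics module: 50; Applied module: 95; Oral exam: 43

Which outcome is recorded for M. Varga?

C

Safety assessment (77) > Oral exam (43), so Oral exam counts as 77.
Weighted total:
  Safety assessment 77 × 0.44 = 33.88
  Ethics module 50 × 0.18 = 9
  Applied module 95 × 0.23 = 21.85
  Oral exam 77 × 0.15 = 11.55
Sum = 76.28
76.28 is ≥ 74 and < 78 → C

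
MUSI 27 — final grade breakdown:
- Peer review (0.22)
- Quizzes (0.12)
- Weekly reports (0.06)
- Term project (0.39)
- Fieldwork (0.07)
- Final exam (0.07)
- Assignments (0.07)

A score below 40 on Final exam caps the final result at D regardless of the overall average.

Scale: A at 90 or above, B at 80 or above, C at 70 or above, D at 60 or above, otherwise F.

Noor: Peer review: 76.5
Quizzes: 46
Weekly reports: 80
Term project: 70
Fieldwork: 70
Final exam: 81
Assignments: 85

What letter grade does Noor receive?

Final exam score 81 ≥ 40: minimum met.
Weighted total:
  Peer review 76.5 × 0.22 = 16.83
  Quizzes 46 × 0.12 = 5.52
  Weekly reports 80 × 0.06 = 4.8
  Term project 70 × 0.39 = 27.3
  Fieldwork 70 × 0.07 = 4.9
  Final exam 81 × 0.07 = 5.67
  Assignments 85 × 0.07 = 5.95
Sum = 70.97
70.97 is ≥ 70 and < 80 → C

C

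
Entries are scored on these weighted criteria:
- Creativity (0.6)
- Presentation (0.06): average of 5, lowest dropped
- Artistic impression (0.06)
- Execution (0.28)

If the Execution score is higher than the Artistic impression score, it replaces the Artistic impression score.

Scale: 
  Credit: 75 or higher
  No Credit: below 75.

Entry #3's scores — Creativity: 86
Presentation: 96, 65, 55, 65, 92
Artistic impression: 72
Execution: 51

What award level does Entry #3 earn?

No Credit

Presentation: drop 55 → average of remaining 4 = 318/4 = 79.5
Execution (51) ≤ Artistic impression (72), so Artistic impression stays at 72.
Weighted total:
  Creativity 86 × 0.6 = 51.6
  Presentation 79.5 × 0.06 = 4.77
  Artistic impression 72 × 0.06 = 4.32
  Execution 51 × 0.28 = 14.28
Sum = 74.97
74.97 < 75 → No Credit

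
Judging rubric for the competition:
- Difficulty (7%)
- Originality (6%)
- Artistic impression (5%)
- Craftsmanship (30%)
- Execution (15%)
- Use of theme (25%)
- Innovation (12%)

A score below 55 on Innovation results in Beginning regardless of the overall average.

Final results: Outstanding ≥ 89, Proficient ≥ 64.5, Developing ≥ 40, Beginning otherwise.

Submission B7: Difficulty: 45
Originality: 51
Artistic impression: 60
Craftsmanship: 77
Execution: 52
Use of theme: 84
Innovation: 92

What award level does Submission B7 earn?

Innovation score 92 ≥ 55: minimum met.
Weighted total:
  Difficulty 45 × 0.07 = 3.15
  Originality 51 × 0.06 = 3.06
  Artistic impression 60 × 0.05 = 3
  Craftsmanship 77 × 0.3 = 23.1
  Execution 52 × 0.15 = 7.8
  Use of theme 84 × 0.25 = 21
  Innovation 92 × 0.12 = 11.04
Sum = 72.15
72.15 is ≥ 64.5 and < 89 → Proficient

Proficient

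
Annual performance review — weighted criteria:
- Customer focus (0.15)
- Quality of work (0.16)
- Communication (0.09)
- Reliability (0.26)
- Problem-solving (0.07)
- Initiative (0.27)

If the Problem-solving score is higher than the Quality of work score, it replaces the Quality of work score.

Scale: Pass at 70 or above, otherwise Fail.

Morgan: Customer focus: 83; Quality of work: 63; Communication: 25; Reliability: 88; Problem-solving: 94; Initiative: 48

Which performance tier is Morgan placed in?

Pass

Problem-solving (94) > Quality of work (63), so Quality of work counts as 94.
Weighted total:
  Customer focus 83 × 0.15 = 12.45
  Quality of work 94 × 0.16 = 15.04
  Communication 25 × 0.09 = 2.25
  Reliability 88 × 0.26 = 22.88
  Problem-solving 94 × 0.07 = 6.58
  Initiative 48 × 0.27 = 12.96
Sum = 72.16
72.16 ≥ 70 → Pass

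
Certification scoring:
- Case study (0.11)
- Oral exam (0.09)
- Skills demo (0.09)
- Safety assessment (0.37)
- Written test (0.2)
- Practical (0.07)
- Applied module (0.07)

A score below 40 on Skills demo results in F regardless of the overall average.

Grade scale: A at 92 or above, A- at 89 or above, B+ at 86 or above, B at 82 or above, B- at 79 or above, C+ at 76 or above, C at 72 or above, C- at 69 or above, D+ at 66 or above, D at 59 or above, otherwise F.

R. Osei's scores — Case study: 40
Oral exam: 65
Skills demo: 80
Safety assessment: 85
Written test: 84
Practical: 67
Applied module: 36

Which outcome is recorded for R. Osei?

C

Skills demo score 80 ≥ 40: minimum met.
Weighted total:
  Case study 40 × 0.11 = 4.4
  Oral exam 65 × 0.09 = 5.85
  Skills demo 80 × 0.09 = 7.2
  Safety assessment 85 × 0.37 = 31.45
  Written test 84 × 0.2 = 16.8
  Practical 67 × 0.07 = 4.69
  Applied module 36 × 0.07 = 2.52
Sum = 72.91
72.91 is ≥ 72 and < 76 → C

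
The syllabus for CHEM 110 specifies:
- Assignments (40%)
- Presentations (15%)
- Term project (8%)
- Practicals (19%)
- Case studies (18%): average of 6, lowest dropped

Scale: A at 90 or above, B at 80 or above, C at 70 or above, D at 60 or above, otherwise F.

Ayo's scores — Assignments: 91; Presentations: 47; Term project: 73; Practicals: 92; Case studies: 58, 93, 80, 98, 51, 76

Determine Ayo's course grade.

Case studies: drop 51 → average of remaining 5 = 405/5 = 81
Weighted total:
  Assignments 91 × 0.4 = 36.4
  Presentations 47 × 0.15 = 7.05
  Term project 73 × 0.08 = 5.84
  Practicals 92 × 0.19 = 17.48
  Case studies 81 × 0.18 = 14.58
Sum = 81.35
81.35 is ≥ 80 and < 90 → B

B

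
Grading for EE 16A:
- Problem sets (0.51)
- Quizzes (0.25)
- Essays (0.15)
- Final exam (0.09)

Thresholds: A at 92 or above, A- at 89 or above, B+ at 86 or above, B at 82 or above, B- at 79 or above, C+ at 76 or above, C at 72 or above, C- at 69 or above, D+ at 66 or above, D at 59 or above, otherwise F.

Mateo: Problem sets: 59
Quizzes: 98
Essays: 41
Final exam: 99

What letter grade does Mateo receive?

C-

Weighted total:
  Problem sets 59 × 0.51 = 30.09
  Quizzes 98 × 0.25 = 24.5
  Essays 41 × 0.15 = 6.15
  Final exam 99 × 0.09 = 8.91
Sum = 69.65
69.65 is ≥ 69 and < 72 → C-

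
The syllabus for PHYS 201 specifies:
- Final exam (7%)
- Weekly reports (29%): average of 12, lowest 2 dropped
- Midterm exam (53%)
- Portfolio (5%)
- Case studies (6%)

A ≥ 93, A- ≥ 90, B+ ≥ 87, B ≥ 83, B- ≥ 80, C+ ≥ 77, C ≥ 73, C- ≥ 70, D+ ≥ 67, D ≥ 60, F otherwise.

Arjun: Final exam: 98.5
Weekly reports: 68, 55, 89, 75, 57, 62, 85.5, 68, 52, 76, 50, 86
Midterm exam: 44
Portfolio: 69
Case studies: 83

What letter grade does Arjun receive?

Weekly reports: drop 50, 52 → average of remaining 10 = 721.5/10 = 72.15
Weighted total:
  Final exam 98.5 × 0.07 = 6.895
  Weekly reports 72.15 × 0.29 = 20.9235
  Midterm exam 44 × 0.53 = 23.32
  Portfolio 69 × 0.05 = 3.45
  Case studies 83 × 0.06 = 4.98
Sum = 59.5685
59.5685 < 60 → F

F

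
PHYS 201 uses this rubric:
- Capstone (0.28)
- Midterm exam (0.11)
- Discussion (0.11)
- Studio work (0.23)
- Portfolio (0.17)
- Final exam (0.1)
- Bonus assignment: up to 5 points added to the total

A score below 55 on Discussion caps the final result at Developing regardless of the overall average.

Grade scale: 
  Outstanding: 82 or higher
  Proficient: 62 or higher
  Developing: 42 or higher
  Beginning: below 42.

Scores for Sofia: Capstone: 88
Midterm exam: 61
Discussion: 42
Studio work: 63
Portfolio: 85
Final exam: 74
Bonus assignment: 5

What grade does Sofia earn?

Discussion score 42 < 55: minimum not met.
Weighted total:
  Capstone 88 × 0.28 = 24.64
  Midterm exam 61 × 0.11 = 6.71
  Discussion 42 × 0.11 = 4.62
  Studio work 63 × 0.23 = 14.49
  Portfolio 85 × 0.17 = 14.45
  Final exam 74 × 0.1 = 7.4
Sum = 72.31
Bonus assignment: 72.31 + 5 = 77.31
77.31 would be Proficient; cap at Developing applies → Developing.

Developing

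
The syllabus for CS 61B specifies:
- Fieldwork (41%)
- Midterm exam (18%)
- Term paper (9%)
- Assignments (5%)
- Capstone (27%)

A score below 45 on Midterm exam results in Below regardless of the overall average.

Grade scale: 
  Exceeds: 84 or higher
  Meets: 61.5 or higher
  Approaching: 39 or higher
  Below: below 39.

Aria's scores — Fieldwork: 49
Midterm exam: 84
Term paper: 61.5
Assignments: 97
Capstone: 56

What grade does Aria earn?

Approaching

Midterm exam score 84 ≥ 45: minimum met.
Weighted total:
  Fieldwork 49 × 0.41 = 20.09
  Midterm exam 84 × 0.18 = 15.12
  Term paper 61.5 × 0.09 = 5.535
  Assignments 97 × 0.05 = 4.85
  Capstone 56 × 0.27 = 15.12
Sum = 60.715
60.715 is ≥ 39 and < 61.5 → Approaching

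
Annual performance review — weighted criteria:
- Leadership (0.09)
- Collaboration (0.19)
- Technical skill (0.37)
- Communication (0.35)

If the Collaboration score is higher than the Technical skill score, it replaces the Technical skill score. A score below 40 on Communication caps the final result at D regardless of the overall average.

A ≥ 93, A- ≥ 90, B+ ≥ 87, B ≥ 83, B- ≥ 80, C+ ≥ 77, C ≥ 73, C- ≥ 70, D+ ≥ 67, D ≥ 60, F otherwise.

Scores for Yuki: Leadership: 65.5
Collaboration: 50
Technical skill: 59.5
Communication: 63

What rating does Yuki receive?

Collaboration (50) ≤ Technical skill (59.5), so Technical skill stays at 59.5.
Communication score 63 ≥ 40: minimum met.
Weighted total:
  Leadership 65.5 × 0.09 = 5.895
  Collaboration 50 × 0.19 = 9.5
  Technical skill 59.5 × 0.37 = 22.015
  Communication 63 × 0.35 = 22.05
Sum = 59.46
59.46 < 60 → F

F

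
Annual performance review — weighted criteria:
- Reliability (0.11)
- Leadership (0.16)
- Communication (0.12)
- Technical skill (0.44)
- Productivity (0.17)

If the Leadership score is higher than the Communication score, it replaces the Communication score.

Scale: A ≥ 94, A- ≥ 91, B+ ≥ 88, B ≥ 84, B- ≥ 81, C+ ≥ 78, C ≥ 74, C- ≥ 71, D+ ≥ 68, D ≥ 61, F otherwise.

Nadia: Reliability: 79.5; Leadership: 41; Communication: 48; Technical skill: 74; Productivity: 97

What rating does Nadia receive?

Leadership (41) ≤ Communication (48), so Communication stays at 48.
Weighted total:
  Reliability 79.5 × 0.11 = 8.745
  Leadership 41 × 0.16 = 6.56
  Communication 48 × 0.12 = 5.76
  Technical skill 74 × 0.44 = 32.56
  Productivity 97 × 0.17 = 16.49
Sum = 70.115
70.115 is ≥ 68 and < 71 → D+

D+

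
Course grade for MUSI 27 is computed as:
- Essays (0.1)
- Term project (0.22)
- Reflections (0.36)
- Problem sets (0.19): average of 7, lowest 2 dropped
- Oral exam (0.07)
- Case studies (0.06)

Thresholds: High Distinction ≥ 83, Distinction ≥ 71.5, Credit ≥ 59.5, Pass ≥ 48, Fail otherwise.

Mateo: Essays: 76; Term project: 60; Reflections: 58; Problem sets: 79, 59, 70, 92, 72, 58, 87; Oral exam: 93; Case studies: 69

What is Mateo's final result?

Problem sets: drop 58, 59 → average of remaining 5 = 400/5 = 80
Weighted total:
  Essays 76 × 0.1 = 7.6
  Term project 60 × 0.22 = 13.2
  Reflections 58 × 0.36 = 20.88
  Problem sets 80 × 0.19 = 15.2
  Oral exam 93 × 0.07 = 6.51
  Case studies 69 × 0.06 = 4.14
Sum = 67.53
67.53 is ≥ 59.5 and < 71.5 → Credit

Credit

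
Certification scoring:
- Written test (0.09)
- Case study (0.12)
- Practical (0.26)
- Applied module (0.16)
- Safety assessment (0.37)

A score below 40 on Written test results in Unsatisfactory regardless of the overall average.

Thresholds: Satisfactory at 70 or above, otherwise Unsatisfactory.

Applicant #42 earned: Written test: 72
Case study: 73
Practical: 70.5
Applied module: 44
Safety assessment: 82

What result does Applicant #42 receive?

Satisfactory

Written test score 72 ≥ 40: minimum met.
Weighted total:
  Written test 72 × 0.09 = 6.48
  Case study 73 × 0.12 = 8.76
  Practical 70.5 × 0.26 = 18.33
  Applied module 44 × 0.16 = 7.04
  Safety assessment 82 × 0.37 = 30.34
Sum = 70.95
70.95 ≥ 70 → Satisfactory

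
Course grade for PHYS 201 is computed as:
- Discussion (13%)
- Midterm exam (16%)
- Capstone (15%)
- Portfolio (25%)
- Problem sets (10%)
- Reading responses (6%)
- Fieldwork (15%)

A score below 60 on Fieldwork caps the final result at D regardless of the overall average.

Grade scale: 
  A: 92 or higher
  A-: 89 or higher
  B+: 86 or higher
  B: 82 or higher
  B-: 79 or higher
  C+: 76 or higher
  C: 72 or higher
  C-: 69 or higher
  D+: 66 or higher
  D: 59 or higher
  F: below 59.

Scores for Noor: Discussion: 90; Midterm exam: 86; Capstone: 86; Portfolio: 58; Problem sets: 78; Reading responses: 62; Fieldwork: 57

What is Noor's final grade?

Fieldwork score 57 < 60: minimum not met.
Weighted total:
  Discussion 90 × 0.13 = 11.7
  Midterm exam 86 × 0.16 = 13.76
  Capstone 86 × 0.15 = 12.9
  Portfolio 58 × 0.25 = 14.5
  Problem sets 78 × 0.1 = 7.8
  Reading responses 62 × 0.06 = 3.72
  Fieldwork 57 × 0.15 = 8.55
Sum = 72.93
72.93 would be C; cap at D applies → D.

D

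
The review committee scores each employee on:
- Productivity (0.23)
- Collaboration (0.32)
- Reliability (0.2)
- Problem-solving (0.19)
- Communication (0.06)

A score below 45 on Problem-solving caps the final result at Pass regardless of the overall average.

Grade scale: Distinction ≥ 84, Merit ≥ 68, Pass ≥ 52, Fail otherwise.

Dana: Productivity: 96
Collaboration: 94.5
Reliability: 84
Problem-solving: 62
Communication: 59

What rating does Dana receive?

Problem-solving score 62 ≥ 45: minimum met.
Weighted total:
  Productivity 96 × 0.23 = 22.08
  Collaboration 94.5 × 0.32 = 30.24
  Reliability 84 × 0.2 = 16.8
  Problem-solving 62 × 0.19 = 11.78
  Communication 59 × 0.06 = 3.54
Sum = 84.44
84.44 ≥ 84 → Distinction

Distinction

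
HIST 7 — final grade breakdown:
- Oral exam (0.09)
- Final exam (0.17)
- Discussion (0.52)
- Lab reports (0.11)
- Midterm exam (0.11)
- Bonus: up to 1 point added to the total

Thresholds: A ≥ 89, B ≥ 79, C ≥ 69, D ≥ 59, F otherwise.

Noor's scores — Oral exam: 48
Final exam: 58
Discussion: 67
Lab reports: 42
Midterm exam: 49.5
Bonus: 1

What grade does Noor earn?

D

Weighted total:
  Oral exam 48 × 0.09 = 4.32
  Final exam 58 × 0.17 = 9.86
  Discussion 67 × 0.52 = 34.84
  Lab reports 42 × 0.11 = 4.62
  Midterm exam 49.5 × 0.11 = 5.445
Sum = 59.085
Bonus: 59.085 + 1 = 60.085
60.085 is ≥ 59 and < 69 → D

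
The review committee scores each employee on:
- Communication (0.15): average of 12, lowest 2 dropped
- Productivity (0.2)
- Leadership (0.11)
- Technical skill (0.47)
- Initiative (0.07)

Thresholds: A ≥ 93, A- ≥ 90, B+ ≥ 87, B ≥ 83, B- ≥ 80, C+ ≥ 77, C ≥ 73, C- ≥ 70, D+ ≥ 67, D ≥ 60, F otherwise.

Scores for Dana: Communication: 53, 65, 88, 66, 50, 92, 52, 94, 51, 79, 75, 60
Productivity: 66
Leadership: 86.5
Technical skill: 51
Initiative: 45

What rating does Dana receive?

Communication: drop 50, 51 → average of remaining 10 = 724/10 = 72.4
Weighted total:
  Communication 72.4 × 0.15 = 10.86
  Productivity 66 × 0.2 = 13.2
  Leadership 86.5 × 0.11 = 9.515
  Technical skill 51 × 0.47 = 23.97
  Initiative 45 × 0.07 = 3.15
Sum = 60.695
60.695 is ≥ 60 and < 67 → D

D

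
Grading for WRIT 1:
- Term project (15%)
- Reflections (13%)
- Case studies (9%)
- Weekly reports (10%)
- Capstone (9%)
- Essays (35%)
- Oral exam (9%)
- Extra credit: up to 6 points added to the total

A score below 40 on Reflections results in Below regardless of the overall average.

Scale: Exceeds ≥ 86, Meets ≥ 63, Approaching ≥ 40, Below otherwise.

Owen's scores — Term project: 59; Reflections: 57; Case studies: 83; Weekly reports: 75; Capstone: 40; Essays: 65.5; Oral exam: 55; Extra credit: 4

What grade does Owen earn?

Reflections score 57 ≥ 40: minimum met.
Weighted total:
  Term project 59 × 0.15 = 8.85
  Reflections 57 × 0.13 = 7.41
  Case studies 83 × 0.09 = 7.47
  Weekly reports 75 × 0.1 = 7.5
  Capstone 40 × 0.09 = 3.6
  Essays 65.5 × 0.35 = 22.925
  Oral exam 55 × 0.09 = 4.95
Sum = 62.705
Extra credit: 62.705 + 4 = 66.705
66.705 is ≥ 63 and < 86 → Meets

Meets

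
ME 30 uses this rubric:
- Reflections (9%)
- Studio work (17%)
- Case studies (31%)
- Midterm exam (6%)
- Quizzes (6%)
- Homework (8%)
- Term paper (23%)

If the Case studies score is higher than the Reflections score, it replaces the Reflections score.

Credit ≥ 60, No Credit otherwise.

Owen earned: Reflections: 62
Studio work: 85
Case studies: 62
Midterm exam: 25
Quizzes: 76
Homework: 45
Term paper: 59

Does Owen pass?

Credit

Case studies (62) ≤ Reflections (62), so Reflections stays at 62.
Weighted total:
  Reflections 62 × 0.09 = 5.58
  Studio work 85 × 0.17 = 14.45
  Case studies 62 × 0.31 = 19.22
  Midterm exam 25 × 0.06 = 1.5
  Quizzes 76 × 0.06 = 4.56
  Homework 45 × 0.08 = 3.6
  Term paper 59 × 0.23 = 13.57
Sum = 62.48
62.48 ≥ 60 → Credit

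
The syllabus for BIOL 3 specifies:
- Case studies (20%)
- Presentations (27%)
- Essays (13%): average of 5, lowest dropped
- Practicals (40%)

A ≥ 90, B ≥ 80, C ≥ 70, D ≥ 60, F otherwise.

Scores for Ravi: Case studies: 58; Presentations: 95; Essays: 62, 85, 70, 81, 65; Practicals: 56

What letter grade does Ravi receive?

D

Essays: drop 62 → average of remaining 4 = 301/4 = 75.25
Weighted total:
  Case studies 58 × 0.2 = 11.6
  Presentations 95 × 0.27 = 25.65
  Essays 75.25 × 0.13 = 9.7825
  Practicals 56 × 0.4 = 22.4
Sum = 69.4325
69.4325 is ≥ 60 and < 70 → D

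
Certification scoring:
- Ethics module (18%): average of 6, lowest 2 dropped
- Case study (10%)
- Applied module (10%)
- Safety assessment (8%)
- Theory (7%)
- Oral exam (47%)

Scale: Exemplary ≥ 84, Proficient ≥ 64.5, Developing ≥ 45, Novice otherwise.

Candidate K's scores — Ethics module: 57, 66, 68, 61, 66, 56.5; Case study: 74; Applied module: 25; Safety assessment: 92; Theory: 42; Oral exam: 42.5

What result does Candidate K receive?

Developing

Ethics module: drop 56.5, 57 → average of remaining 4 = 261/4 = 65.25
Weighted total:
  Ethics module 65.25 × 0.18 = 11.745
  Case study 74 × 0.1 = 7.4
  Applied module 25 × 0.1 = 2.5
  Safety assessment 92 × 0.08 = 7.36
  Theory 42 × 0.07 = 2.94
  Oral exam 42.5 × 0.47 = 19.975
Sum = 51.92
51.92 is ≥ 45 and < 64.5 → Developing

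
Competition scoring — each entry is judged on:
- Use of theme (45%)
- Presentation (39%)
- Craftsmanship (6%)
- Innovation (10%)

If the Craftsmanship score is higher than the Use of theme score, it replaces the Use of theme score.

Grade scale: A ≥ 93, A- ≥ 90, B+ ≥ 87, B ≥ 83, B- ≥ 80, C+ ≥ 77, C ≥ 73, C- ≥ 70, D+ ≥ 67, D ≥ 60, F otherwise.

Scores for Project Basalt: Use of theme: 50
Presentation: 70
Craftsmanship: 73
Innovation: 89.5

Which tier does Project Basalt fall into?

C

Craftsmanship (73) > Use of theme (50), so Use of theme counts as 73.
Weighted total:
  Use of theme 73 × 0.45 = 32.85
  Presentation 70 × 0.39 = 27.3
  Craftsmanship 73 × 0.06 = 4.38
  Innovation 89.5 × 0.1 = 8.95
Sum = 73.48
73.48 is ≥ 73 and < 77 → C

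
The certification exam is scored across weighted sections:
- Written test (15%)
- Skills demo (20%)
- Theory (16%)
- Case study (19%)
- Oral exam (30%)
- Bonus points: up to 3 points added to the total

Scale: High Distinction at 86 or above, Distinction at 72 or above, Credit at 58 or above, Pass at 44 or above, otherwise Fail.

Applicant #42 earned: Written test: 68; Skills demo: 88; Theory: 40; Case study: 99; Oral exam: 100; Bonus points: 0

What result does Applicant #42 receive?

Distinction

Weighted total:
  Written test 68 × 0.15 = 10.2
  Skills demo 88 × 0.2 = 17.6
  Theory 40 × 0.16 = 6.4
  Case study 99 × 0.19 = 18.81
  Oral exam 100 × 0.3 = 30
Sum = 83.01
Bonus points: 83.01 + 0 = 83.01
83.01 is ≥ 72 and < 86 → Distinction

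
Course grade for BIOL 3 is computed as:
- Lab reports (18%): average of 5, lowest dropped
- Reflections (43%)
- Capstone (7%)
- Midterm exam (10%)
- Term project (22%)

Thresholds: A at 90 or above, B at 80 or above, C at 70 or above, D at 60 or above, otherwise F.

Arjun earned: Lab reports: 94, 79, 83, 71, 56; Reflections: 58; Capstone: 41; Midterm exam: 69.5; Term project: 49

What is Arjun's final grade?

D

Lab reports: drop 56 → average of remaining 4 = 327/4 = 81.75
Weighted total:
  Lab reports 81.75 × 0.18 = 14.715
  Reflections 58 × 0.43 = 24.94
  Capstone 41 × 0.07 = 2.87
  Midterm exam 69.5 × 0.1 = 6.95
  Term project 49 × 0.22 = 10.78
Sum = 60.255
60.255 is ≥ 60 and < 70 → D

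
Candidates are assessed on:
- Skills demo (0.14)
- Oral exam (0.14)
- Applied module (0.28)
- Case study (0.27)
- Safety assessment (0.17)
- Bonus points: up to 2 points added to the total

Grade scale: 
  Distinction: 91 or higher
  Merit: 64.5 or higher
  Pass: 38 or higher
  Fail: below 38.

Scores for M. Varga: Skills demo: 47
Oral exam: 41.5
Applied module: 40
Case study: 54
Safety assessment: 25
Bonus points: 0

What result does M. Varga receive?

Weighted total:
  Skills demo 47 × 0.14 = 6.58
  Oral exam 41.5 × 0.14 = 5.81
  Applied module 40 × 0.28 = 11.2
  Case study 54 × 0.27 = 14.58
  Safety assessment 25 × 0.17 = 4.25
Sum = 42.42
Bonus points: 42.42 + 0 = 42.42
42.42 is ≥ 38 and < 64.5 → Pass

Pass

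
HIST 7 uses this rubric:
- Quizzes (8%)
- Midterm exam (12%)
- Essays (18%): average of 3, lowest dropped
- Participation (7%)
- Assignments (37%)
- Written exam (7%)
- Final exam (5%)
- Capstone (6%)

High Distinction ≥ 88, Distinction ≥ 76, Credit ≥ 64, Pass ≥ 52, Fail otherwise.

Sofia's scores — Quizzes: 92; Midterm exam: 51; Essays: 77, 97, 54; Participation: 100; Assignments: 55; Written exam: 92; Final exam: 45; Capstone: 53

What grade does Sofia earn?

Essays: drop 54 → average of remaining 2 = 174/2 = 87
Weighted total:
  Quizzes 92 × 0.08 = 7.36
  Midterm exam 51 × 0.12 = 6.12
  Essays 87 × 0.18 = 15.66
  Participation 100 × 0.07 = 7
  Assignments 55 × 0.37 = 20.35
  Written exam 92 × 0.07 = 6.44
  Final exam 45 × 0.05 = 2.25
  Capstone 53 × 0.06 = 3.18
Sum = 68.36
68.36 is ≥ 64 and < 76 → Credit

Credit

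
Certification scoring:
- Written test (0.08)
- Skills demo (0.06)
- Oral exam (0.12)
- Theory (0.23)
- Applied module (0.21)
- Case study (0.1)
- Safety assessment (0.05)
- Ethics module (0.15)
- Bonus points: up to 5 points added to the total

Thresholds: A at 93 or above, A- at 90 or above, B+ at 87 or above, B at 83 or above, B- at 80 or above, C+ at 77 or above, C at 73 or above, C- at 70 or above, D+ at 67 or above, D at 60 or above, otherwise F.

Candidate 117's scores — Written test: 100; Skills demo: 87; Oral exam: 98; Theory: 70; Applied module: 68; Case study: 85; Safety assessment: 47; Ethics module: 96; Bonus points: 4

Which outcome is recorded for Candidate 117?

Weighted total:
  Written test 100 × 0.08 = 8
  Skills demo 87 × 0.06 = 5.22
  Oral exam 98 × 0.12 = 11.76
  Theory 70 × 0.23 = 16.1
  Applied module 68 × 0.21 = 14.28
  Case study 85 × 0.1 = 8.5
  Safety assessment 47 × 0.05 = 2.35
  Ethics module 96 × 0.15 = 14.4
Sum = 80.61
Bonus points: 80.61 + 4 = 84.61
84.61 is ≥ 83 and < 87 → B

B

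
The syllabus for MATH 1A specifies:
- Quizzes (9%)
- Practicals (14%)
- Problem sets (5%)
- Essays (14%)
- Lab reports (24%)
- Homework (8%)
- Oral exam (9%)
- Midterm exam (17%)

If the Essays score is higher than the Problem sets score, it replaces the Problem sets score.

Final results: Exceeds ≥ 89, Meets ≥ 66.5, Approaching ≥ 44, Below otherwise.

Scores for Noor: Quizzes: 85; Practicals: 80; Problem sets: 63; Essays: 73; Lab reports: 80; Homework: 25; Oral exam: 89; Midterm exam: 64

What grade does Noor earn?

Essays (73) > Problem sets (63), so Problem sets counts as 73.
Weighted total:
  Quizzes 85 × 0.09 = 7.65
  Practicals 80 × 0.14 = 11.2
  Problem sets 73 × 0.05 = 3.65
  Essays 73 × 0.14 = 10.22
  Lab reports 80 × 0.24 = 19.2
  Homework 25 × 0.08 = 2
  Oral exam 89 × 0.09 = 8.01
  Midterm exam 64 × 0.17 = 10.88
Sum = 72.81
72.81 is ≥ 66.5 and < 89 → Meets

Meets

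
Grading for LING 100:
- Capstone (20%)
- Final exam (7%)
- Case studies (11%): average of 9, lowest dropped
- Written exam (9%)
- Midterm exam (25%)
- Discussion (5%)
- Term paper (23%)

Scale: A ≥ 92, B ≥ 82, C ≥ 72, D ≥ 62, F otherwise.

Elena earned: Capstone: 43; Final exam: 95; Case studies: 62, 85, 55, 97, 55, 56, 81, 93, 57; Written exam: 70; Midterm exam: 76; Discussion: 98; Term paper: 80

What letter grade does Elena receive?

D

Case studies: drop 55 → average of remaining 8 = 586/8 = 73.25
Weighted total:
  Capstone 43 × 0.2 = 8.6
  Final exam 95 × 0.07 = 6.65
  Case studies 73.25 × 0.11 = 8.0575
  Written exam 70 × 0.09 = 6.3
  Midterm exam 76 × 0.25 = 19
  Discussion 98 × 0.05 = 4.9
  Term paper 80 × 0.23 = 18.4
Sum = 71.9075
71.9075 is ≥ 62 and < 72 → D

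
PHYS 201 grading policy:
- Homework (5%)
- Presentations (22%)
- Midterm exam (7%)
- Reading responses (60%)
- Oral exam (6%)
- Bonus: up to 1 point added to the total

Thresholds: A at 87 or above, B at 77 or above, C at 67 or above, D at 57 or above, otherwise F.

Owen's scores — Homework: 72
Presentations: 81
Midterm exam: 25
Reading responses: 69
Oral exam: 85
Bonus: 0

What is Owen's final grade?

C

Weighted total:
  Homework 72 × 0.05 = 3.6
  Presentations 81 × 0.22 = 17.82
  Midterm exam 25 × 0.07 = 1.75
  Reading responses 69 × 0.6 = 41.4
  Oral exam 85 × 0.06 = 5.1
Sum = 69.67
Bonus: 69.67 + 0 = 69.67
69.67 is ≥ 67 and < 77 → C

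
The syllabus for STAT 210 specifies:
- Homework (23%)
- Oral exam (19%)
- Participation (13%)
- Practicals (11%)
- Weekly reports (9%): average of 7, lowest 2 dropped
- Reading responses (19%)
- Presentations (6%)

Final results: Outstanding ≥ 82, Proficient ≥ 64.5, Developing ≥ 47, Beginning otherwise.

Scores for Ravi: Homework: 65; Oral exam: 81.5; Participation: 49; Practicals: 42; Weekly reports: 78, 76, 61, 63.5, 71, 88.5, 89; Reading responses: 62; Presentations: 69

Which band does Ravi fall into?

Proficient

Weekly reports: drop 61, 63.5 → average of remaining 5 = 402.5/5 = 80.5
Weighted total:
  Homework 65 × 0.23 = 14.95
  Oral exam 81.5 × 0.19 = 15.485
  Participation 49 × 0.13 = 6.37
  Practicals 42 × 0.11 = 4.62
  Weekly reports 80.5 × 0.09 = 7.245
  Reading responses 62 × 0.19 = 11.78
  Presentations 69 × 0.06 = 4.14
Sum = 64.59
64.59 is ≥ 64.5 and < 82 → Proficient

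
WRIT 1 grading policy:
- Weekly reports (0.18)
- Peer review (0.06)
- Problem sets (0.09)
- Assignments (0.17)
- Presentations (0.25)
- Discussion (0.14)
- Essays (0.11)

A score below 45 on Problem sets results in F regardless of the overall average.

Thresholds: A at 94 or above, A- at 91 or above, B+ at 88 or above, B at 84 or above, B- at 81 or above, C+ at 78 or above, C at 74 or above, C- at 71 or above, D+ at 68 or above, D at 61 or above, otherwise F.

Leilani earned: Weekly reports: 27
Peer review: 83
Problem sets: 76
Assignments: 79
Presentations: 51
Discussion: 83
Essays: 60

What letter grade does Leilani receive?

Problem sets score 76 ≥ 45: minimum met.
Weighted total:
  Weekly reports 27 × 0.18 = 4.86
  Peer review 83 × 0.06 = 4.98
  Problem sets 76 × 0.09 = 6.84
  Assignments 79 × 0.17 = 13.43
  Presentations 51 × 0.25 = 12.75
  Discussion 83 × 0.14 = 11.62
  Essays 60 × 0.11 = 6.6
Sum = 61.08
61.08 is ≥ 61 and < 68 → D

D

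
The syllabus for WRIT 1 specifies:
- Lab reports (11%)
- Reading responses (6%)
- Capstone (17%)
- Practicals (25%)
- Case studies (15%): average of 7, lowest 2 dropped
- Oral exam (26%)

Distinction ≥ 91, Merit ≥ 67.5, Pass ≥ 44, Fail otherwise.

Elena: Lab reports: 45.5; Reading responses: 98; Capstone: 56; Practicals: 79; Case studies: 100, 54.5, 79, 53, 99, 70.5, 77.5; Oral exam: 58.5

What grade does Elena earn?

Case studies: drop 53, 54.5 → average of remaining 5 = 426/5 = 85.2
Weighted total:
  Lab reports 45.5 × 0.11 = 5.005
  Reading responses 98 × 0.06 = 5.88
  Capstone 56 × 0.17 = 9.52
  Practicals 79 × 0.25 = 19.75
  Case studies 85.2 × 0.15 = 12.78
  Oral exam 58.5 × 0.26 = 15.21
Sum = 68.145
68.145 is ≥ 67.5 and < 91 → Merit

Merit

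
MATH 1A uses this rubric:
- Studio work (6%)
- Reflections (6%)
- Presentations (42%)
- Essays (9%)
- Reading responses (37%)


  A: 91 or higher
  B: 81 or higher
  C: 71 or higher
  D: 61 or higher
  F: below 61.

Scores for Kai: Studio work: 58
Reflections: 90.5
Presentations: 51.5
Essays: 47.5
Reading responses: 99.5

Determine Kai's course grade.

Weighted total:
  Studio work 58 × 0.06 = 3.48
  Reflections 90.5 × 0.06 = 5.43
  Presentations 51.5 × 0.42 = 21.63
  Essays 47.5 × 0.09 = 4.275
  Reading responses 99.5 × 0.37 = 36.815
Sum = 71.63
71.63 is ≥ 71 and < 81 → C

C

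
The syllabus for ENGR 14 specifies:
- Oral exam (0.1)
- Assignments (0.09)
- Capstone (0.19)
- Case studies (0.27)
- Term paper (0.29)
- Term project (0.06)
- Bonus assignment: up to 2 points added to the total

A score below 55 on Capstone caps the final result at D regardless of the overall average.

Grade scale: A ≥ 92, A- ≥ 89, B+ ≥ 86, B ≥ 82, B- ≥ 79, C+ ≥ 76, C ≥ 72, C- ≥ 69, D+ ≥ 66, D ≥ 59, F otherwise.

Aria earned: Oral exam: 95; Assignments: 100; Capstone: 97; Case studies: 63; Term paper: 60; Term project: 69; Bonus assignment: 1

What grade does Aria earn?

Capstone score 97 ≥ 55: minimum met.
Weighted total:
  Oral exam 95 × 0.1 = 9.5
  Assignments 100 × 0.09 = 9
  Capstone 97 × 0.19 = 18.43
  Case studies 63 × 0.27 = 17.01
  Term paper 60 × 0.29 = 17.4
  Term project 69 × 0.06 = 4.14
Sum = 75.48
Bonus assignment: 75.48 + 1 = 76.48
76.48 is ≥ 76 and < 79 → C+

C+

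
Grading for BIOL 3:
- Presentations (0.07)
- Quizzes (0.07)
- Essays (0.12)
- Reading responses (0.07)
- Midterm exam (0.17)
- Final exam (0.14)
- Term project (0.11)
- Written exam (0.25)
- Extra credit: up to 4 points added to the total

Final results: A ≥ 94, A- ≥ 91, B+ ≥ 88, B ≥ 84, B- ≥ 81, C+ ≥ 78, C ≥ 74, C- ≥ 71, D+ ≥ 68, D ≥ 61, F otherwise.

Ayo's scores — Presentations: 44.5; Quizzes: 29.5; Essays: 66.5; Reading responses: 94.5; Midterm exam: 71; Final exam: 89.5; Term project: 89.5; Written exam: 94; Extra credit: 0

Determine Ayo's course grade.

Weighted total:
  Presentations 44.5 × 0.07 = 3.115
  Quizzes 29.5 × 0.07 = 2.065
  Essays 66.5 × 0.12 = 7.98
  Reading responses 94.5 × 0.07 = 6.615
  Midterm exam 71 × 0.17 = 12.07
  Final exam 89.5 × 0.14 = 12.53
  Term project 89.5 × 0.11 = 9.845
  Written exam 94 × 0.25 = 23.5
Sum = 77.72
Extra credit: 77.72 + 0 = 77.72
77.72 is ≥ 74 and < 78 → C

C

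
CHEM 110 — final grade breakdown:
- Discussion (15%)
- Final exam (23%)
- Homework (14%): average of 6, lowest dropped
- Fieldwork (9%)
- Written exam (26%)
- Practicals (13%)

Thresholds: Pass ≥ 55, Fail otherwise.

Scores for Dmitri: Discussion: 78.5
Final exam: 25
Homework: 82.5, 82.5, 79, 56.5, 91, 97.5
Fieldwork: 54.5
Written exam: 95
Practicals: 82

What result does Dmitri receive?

Pass

Homework: drop 56.5 → average of remaining 5 = 432.5/5 = 86.5
Weighted total:
  Discussion 78.5 × 0.15 = 11.775
  Final exam 25 × 0.23 = 5.75
  Homework 86.5 × 0.14 = 12.11
  Fieldwork 54.5 × 0.09 = 4.905
  Written exam 95 × 0.26 = 24.7
  Practicals 82 × 0.13 = 10.66
Sum = 69.9
69.9 ≥ 55 → Pass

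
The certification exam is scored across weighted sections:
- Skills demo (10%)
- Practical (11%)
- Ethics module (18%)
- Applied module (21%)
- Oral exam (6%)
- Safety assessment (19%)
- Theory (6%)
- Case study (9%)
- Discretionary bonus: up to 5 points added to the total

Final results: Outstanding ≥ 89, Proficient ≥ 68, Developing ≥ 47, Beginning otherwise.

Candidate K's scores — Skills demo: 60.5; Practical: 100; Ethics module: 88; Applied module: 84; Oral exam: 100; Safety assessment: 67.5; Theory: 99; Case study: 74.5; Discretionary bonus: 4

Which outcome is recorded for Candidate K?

Proficient

Weighted total:
  Skills demo 60.5 × 0.1 = 6.05
  Practical 100 × 0.11 = 11
  Ethics module 88 × 0.18 = 15.84
  Applied module 84 × 0.21 = 17.64
  Oral exam 100 × 0.06 = 6
  Safety assessment 67.5 × 0.19 = 12.825
  Theory 99 × 0.06 = 5.94
  Case study 74.5 × 0.09 = 6.705
Sum = 82
Discretionary bonus: 82 + 4 = 86
86 is ≥ 68 and < 89 → Proficient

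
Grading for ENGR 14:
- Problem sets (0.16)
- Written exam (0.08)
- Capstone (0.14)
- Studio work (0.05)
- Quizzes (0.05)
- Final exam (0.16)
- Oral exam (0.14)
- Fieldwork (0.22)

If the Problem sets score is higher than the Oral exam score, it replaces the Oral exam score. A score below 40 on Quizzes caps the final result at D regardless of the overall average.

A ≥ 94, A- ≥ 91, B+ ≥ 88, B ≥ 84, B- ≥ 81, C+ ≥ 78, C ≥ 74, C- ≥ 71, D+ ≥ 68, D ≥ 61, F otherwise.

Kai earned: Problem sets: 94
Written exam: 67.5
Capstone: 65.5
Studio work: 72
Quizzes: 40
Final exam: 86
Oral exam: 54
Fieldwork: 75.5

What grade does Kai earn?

Problem sets (94) > Oral exam (54), so Oral exam counts as 94.
Quizzes score 40 ≥ 40: minimum met.
Weighted total:
  Problem sets 94 × 0.16 = 15.04
  Written exam 67.5 × 0.08 = 5.4
  Capstone 65.5 × 0.14 = 9.17
  Studio work 72 × 0.05 = 3.6
  Quizzes 40 × 0.05 = 2
  Final exam 86 × 0.16 = 13.76
  Oral exam 94 × 0.14 = 13.16
  Fieldwork 75.5 × 0.22 = 16.61
Sum = 78.74
78.74 is ≥ 78 and < 81 → C+

C+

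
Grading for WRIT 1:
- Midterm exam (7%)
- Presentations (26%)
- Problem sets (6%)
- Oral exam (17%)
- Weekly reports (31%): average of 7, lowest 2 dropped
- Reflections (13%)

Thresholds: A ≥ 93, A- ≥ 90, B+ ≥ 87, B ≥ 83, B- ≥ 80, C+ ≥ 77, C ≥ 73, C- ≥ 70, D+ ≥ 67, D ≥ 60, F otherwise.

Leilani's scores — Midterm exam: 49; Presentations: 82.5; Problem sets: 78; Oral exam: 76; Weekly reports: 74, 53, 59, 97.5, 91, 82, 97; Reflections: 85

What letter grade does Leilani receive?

Weekly reports: drop 53, 59 → average of remaining 5 = 441.5/5 = 88.3
Weighted total:
  Midterm exam 49 × 0.07 = 3.43
  Presentations 82.5 × 0.26 = 21.45
  Problem sets 78 × 0.06 = 4.68
  Oral exam 76 × 0.17 = 12.92
  Weekly reports 88.3 × 0.31 = 27.373
  Reflections 85 × 0.13 = 11.05
Sum = 80.903
80.903 is ≥ 80 and < 83 → B-

B-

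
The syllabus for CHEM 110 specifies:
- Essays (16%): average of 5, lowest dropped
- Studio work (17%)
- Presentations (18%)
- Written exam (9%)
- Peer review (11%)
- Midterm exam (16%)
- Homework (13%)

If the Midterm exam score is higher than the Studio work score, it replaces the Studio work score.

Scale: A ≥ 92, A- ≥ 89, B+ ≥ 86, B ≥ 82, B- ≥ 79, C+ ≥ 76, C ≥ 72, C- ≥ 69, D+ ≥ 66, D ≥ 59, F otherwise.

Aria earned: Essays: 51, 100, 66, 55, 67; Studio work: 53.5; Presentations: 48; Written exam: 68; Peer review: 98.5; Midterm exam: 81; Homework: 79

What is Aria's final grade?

Essays: drop 51 → average of remaining 4 = 288/4 = 72
Midterm exam (81) > Studio work (53.5), so Studio work counts as 81.
Weighted total:
  Essays 72 × 0.16 = 11.52
  Studio work 81 × 0.17 = 13.77
  Presentations 48 × 0.18 = 8.64
  Written exam 68 × 0.09 = 6.12
  Peer review 98.5 × 0.11 = 10.835
  Midterm exam 81 × 0.16 = 12.96
  Homework 79 × 0.13 = 10.27
Sum = 74.115
74.115 is ≥ 72 and < 76 → C

C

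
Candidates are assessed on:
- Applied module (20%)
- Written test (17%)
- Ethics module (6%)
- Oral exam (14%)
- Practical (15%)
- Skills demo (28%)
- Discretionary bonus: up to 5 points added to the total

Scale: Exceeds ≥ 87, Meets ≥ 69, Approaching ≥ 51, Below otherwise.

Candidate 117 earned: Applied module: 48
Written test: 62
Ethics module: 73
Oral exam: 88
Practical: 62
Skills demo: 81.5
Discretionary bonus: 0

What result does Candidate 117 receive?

Weighted total:
  Applied module 48 × 0.2 = 9.6
  Written test 62 × 0.17 = 10.54
  Ethics module 73 × 0.06 = 4.38
  Oral exam 88 × 0.14 = 12.32
  Practical 62 × 0.15 = 9.3
  Skills demo 81.5 × 0.28 = 22.82
Sum = 68.96
Discretionary bonus: 68.96 + 0 = 68.96
68.96 is ≥ 51 and < 69 → Approaching

Approaching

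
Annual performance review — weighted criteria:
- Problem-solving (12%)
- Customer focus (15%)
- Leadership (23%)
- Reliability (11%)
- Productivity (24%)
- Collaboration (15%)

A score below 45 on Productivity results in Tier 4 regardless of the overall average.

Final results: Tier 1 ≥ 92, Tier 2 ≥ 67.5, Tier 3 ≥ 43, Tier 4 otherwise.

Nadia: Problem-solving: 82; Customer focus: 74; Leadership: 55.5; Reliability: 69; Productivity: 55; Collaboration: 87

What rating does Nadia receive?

Tier 2

Productivity score 55 ≥ 45: minimum met.
Weighted total:
  Problem-solving 82 × 0.12 = 9.84
  Customer focus 74 × 0.15 = 11.1
  Leadership 55.5 × 0.23 = 12.765
  Reliability 69 × 0.11 = 7.59
  Productivity 55 × 0.24 = 13.2
  Collaboration 87 × 0.15 = 13.05
Sum = 67.545
67.545 is ≥ 67.5 and < 92 → Tier 2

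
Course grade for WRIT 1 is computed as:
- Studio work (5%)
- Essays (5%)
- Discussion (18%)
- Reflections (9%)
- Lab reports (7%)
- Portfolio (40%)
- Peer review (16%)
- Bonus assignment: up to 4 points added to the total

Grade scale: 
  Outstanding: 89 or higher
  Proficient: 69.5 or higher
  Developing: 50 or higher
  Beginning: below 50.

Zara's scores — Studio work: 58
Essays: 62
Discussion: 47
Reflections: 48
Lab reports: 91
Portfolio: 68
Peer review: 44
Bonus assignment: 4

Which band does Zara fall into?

Weighted total:
  Studio work 58 × 0.05 = 2.9
  Essays 62 × 0.05 = 3.1
  Discussion 47 × 0.18 = 8.46
  Reflections 48 × 0.09 = 4.32
  Lab reports 91 × 0.07 = 6.37
  Portfolio 68 × 0.4 = 27.2
  Peer review 44 × 0.16 = 7.04
Sum = 59.39
Bonus assignment: 59.39 + 4 = 63.39
63.39 is ≥ 50 and < 69.5 → Developing

Developing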